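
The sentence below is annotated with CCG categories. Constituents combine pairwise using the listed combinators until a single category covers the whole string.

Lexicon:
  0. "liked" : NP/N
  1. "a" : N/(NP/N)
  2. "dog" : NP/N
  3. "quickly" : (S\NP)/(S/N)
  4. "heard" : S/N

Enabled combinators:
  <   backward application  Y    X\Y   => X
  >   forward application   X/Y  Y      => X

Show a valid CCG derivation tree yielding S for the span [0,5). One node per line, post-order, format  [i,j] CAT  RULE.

[0,1] NP/N  lex  "liked"
[1,2] N/(NP/N)  lex  "a"
[2,3] NP/N  lex  "dog"
[1,3] N  >  k=2
[0,3] NP  >  k=1
[3,4] (S\NP)/(S/N)  lex  "quickly"
[4,5] S/N  lex  "heard"
[3,5] S\NP  >  k=4
[0,5] S  <  k=3

[0,5] S   <
  [0,3] NP   >
    [0,1] "liked" : NP/N
    [1,3] N   >
      [1,2] "a" : N/(NP/N)
      [2,3] "dog" : NP/N
  [3,5] S\NP   >
    [3,4] "quickly" : (S\NP)/(S/N)
    [4,5] "heard" : S/N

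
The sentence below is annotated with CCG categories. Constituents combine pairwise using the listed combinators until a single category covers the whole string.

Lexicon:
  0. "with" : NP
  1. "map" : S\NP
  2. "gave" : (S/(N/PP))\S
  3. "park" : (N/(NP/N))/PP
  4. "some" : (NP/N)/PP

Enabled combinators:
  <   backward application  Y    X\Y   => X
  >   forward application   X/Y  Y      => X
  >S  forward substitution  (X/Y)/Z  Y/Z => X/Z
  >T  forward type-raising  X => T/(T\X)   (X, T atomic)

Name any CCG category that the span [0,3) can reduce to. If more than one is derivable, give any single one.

S/(N/PP)

[0,5] S   >
  [0,3] S/(N/PP)   <
    [0,2] S   >
      [0,1] S/(S\NP)   >T
        [0,1] "with" : NP
      [1,2] "map" : S\NP
    [2,3] "gave" : (S/(N/PP))\S
  [3,5] N/PP   >S
    [3,4] "park" : (N/(NP/N))/PP
    [4,5] "some" : (NP/N)/PP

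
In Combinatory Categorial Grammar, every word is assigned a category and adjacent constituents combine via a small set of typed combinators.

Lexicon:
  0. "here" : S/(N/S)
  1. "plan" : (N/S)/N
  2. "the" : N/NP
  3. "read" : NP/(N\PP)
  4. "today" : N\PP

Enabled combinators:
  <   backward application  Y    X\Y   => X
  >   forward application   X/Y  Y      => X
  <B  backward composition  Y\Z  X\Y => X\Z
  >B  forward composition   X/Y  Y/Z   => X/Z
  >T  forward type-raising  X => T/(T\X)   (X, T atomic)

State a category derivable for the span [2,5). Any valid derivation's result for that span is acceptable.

[0,5] S   >
  [0,2] S/N   >B
    [0,1] "here" : S/(N/S)
    [1,2] "plan" : (N/S)/N
  [2,5] N   >
    [2,3] "the" : N/NP
    [3,5] NP   >
      [3,4] "read" : NP/(N\PP)
      [4,5] "today" : N\PP

N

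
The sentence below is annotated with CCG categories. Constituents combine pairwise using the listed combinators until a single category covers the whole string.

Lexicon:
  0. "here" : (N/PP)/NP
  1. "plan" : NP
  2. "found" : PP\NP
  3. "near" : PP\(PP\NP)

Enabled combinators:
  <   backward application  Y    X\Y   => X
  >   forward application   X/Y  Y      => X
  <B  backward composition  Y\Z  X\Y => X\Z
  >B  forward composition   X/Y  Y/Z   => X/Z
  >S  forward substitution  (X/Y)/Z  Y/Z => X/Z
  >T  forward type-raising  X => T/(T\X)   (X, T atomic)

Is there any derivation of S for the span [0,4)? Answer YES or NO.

(N/PP)/NP NP PP\NP PP\(PP\NP)
CKY chart[0,4] = {N, N/(N\N), N/(PP\PP), NP/(NP\N), PP/(PP\N), S/(S\N)}; S ∉ chart

NO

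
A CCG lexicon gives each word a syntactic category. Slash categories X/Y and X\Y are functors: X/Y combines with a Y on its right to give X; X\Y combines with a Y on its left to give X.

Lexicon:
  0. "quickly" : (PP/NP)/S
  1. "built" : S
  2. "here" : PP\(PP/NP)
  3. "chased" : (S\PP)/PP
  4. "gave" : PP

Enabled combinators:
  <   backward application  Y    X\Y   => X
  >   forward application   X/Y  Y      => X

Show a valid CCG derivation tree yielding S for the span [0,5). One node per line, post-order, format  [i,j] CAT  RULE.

[0,5] S   <
  [0,3] PP   <
    [0,2] PP/NP   >
      [0,1] "quickly" : (PP/NP)/S
      [1,2] "built" : S
    [2,3] "here" : PP\(PP/NP)
  [3,5] S\PP   >
    [3,4] "chased" : (S\PP)/PP
    [4,5] "gave" : PP

[0,1] (PP/NP)/S  lex  "quickly"
[1,2] S  lex  "built"
[0,2] PP/NP  >  k=1
[2,3] PP\(PP/NP)  lex  "here"
[0,3] PP  <  k=2
[3,4] (S\PP)/PP  lex  "chased"
[4,5] PP  lex  "gave"
[3,5] S\PP  >  k=4
[0,5] S  <  k=3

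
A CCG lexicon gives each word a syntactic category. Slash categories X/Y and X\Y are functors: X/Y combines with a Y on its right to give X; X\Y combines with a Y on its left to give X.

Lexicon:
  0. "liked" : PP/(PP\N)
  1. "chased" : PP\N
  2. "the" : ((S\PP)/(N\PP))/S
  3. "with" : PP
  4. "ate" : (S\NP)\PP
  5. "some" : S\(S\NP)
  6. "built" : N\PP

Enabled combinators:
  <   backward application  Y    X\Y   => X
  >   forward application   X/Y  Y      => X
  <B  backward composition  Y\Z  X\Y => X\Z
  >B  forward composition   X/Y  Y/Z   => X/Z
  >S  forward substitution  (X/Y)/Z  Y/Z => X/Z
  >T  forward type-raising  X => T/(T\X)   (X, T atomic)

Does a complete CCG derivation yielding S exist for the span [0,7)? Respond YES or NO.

YES

[0,7] S   <
  [0,2] PP   >
    [0,1] "liked" : PP/(PP\N)
    [1,2] "chased" : PP\N
  [2,7] S\PP   >
    [2,6] (S\PP)/(N\PP)   >
      [2,3] "the" : ((S\PP)/(N\PP))/S
      [3,6] S   <
        [3,5] S\NP   <
          [3,4] "with" : PP
          [4,5] "ate" : (S\NP)\PP
        [5,6] "some" : S\(S\NP)
    [6,7] "built" : N\PP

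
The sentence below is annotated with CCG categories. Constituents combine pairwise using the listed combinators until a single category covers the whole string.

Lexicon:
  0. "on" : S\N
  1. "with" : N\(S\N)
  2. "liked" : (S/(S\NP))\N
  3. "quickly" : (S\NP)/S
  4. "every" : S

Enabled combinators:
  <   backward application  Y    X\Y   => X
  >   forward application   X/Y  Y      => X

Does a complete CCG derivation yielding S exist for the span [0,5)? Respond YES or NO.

YES

[0,5] S   >
  [0,3] S/(S\NP)   <
    [0,2] N   <
      [0,1] "on" : S\N
      [1,2] "with" : N\(S\N)
    [2,3] "liked" : (S/(S\NP))\N
  [3,5] S\NP   >
    [3,4] "quickly" : (S\NP)/S
    [4,5] "every" : S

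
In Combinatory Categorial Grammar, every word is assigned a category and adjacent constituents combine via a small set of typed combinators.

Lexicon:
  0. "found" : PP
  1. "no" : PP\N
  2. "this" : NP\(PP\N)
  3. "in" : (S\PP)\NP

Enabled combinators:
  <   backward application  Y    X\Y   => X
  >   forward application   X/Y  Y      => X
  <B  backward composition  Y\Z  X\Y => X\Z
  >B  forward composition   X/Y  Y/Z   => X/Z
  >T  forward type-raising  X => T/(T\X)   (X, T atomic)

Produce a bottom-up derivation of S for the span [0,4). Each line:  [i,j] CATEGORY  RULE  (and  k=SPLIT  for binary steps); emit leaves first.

[0,4] S   <
  [0,1] "found" : PP
  [1,4] S\PP   <
    [1,3] NP   <
      [1,2] "no" : PP\N
      [2,3] "this" : NP\(PP\N)
    [3,4] "in" : (S\PP)\NP

[0,1] PP  lex  "found"
[1,2] PP\N  lex  "no"
[2,3] NP\(PP\N)  lex  "this"
[1,3] NP  <  k=2
[3,4] (S\PP)\NP  lex  "in"
[1,4] S\PP  <  k=3
[0,4] S  <  k=1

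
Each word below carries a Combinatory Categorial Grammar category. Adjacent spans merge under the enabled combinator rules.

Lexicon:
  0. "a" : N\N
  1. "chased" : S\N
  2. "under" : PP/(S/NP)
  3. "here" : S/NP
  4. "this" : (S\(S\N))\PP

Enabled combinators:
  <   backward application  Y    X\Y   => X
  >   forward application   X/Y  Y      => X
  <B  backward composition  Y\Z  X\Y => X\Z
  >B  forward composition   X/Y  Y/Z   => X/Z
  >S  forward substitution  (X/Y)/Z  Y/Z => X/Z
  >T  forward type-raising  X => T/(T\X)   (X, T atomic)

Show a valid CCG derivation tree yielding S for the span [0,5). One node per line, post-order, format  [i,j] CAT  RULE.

[0,5] S   <
  [0,2] S\N   <B
    [0,1] "a" : N\N
    [1,2] "chased" : S\N
  [2,5] S\(S\N)   <
    [2,4] PP   >
      [2,3] "under" : PP/(S/NP)
      [3,4] "here" : S/NP
    [4,5] "this" : (S\(S\N))\PP

[0,1] N\N  lex  "a"
[1,2] S\N  lex  "chased"
[0,2] S\N  <B  k=1
[2,3] PP/(S/NP)  lex  "under"
[3,4] S/NP  lex  "here"
[2,4] PP  >  k=3
[4,5] (S\(S\N))\PP  lex  "this"
[2,5] S\(S\N)  <  k=4
[0,5] S  <  k=2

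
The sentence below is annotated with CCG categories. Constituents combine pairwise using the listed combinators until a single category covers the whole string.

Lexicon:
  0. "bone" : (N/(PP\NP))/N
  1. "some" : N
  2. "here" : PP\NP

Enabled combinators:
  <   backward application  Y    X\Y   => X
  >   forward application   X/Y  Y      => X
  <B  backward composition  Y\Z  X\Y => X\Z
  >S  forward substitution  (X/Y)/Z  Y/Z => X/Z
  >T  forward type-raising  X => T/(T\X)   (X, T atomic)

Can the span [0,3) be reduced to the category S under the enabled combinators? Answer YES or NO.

NO

(N/(PP\NP))/N N PP\NP
CKY chart[0,3] = {N, N/(N\N), NP/(NP\N), PP/(PP\N), S/(S\N)}; S ∉ chart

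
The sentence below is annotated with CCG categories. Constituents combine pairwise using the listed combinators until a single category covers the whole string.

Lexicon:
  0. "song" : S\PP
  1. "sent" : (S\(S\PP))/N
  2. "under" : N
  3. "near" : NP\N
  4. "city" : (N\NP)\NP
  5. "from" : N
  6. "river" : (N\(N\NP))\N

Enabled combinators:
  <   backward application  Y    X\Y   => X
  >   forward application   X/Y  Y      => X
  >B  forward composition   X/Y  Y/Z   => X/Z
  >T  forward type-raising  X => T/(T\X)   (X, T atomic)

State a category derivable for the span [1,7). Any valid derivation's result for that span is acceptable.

S\(S\PP)

[0,7] S   <
  [0,1] "song" : S\PP
  [1,7] S\(S\PP)   >
    [1,2] "sent" : (S\(S\PP))/N
    [2,7] N   <
      [2,5] N\NP   <
        [2,4] NP   >
          [2,3] NP/(NP\N)   >T
            [2,3] "under" : N
          [3,4] "near" : NP\N
        [4,5] "city" : (N\NP)\NP
      [5,7] N\(N\NP)   <
        [5,6] "from" : N
        [6,7] "river" : (N\(N\NP))\N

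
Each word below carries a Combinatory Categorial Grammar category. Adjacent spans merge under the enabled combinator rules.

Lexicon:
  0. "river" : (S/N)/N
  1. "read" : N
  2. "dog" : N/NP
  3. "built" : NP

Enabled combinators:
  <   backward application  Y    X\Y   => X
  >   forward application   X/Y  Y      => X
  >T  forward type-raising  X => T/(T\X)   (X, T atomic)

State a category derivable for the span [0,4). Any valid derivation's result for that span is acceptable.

S

[0,4] S   >
  [0,2] S/N   >
    [0,1] "river" : (S/N)/N
    [1,2] "read" : N
  [2,4] N   >
    [2,3] "dog" : N/NP
    [3,4] "built" : NP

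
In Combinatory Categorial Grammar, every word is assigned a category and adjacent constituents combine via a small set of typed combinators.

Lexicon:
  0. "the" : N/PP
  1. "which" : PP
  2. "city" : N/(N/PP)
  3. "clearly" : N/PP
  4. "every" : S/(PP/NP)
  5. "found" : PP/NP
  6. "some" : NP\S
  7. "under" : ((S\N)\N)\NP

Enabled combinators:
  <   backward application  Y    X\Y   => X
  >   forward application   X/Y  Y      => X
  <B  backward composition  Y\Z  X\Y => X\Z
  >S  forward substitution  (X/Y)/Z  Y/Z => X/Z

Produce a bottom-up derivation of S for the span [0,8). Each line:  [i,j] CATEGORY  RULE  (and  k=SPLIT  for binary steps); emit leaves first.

[0,1] N/PP  lex  "the"
[1,2] PP  lex  "which"
[0,2] N  >  k=1
[2,3] N/(N/PP)  lex  "city"
[3,4] N/PP  lex  "clearly"
[2,4] N  >  k=3
[4,5] S/(PP/NP)  lex  "every"
[5,6] PP/NP  lex  "found"
[4,6] S  >  k=5
[6,7] NP\S  lex  "some"
[4,7] NP  <  k=6
[7,8] ((S\N)\N)\NP  lex  "under"
[4,8] (S\N)\N  <  k=7
[2,8] S\N  <  k=4
[0,8] S  <  k=2

[0,8] S   <
  [0,2] N   >
    [0,1] "the" : N/PP
    [1,2] "which" : PP
  [2,8] S\N   <
    [2,4] N   >
      [2,3] "city" : N/(N/PP)
      [3,4] "clearly" : N/PP
    [4,8] (S\N)\N   <
      [4,7] NP   <
        [4,6] S   >
          [4,5] "every" : S/(PP/NP)
          [5,6] "found" : PP/NP
        [6,7] "some" : NP\S
      [7,8] "under" : ((S\N)\N)\NP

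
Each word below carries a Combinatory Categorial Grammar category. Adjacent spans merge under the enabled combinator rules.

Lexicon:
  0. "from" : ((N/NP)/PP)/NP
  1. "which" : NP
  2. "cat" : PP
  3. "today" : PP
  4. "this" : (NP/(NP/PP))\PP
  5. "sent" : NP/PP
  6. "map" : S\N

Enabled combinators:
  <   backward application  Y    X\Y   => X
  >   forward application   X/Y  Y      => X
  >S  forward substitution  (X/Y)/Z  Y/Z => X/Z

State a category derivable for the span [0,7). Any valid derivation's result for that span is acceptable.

[0,7] S   <
  [0,6] N   >
    [0,3] N/NP   >
      [0,2] (N/NP)/PP   >
        [0,1] "from" : ((N/NP)/PP)/NP
        [1,2] "which" : NP
      [2,3] "cat" : PP
    [3,6] NP   >
      [3,5] NP/(NP/PP)   <
        [3,4] "today" : PP
        [4,5] "this" : (NP/(NP/PP))\PP
      [5,6] "sent" : NP/PP
  [6,7] "map" : S\N

S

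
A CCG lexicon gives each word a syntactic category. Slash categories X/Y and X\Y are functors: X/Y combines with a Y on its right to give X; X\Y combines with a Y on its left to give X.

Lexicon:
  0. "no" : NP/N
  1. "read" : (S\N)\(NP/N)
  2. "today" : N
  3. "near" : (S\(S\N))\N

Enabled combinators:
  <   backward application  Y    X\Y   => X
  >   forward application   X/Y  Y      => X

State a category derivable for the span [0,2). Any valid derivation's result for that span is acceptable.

S\N

[0,4] S   <
  [0,2] S\N   <
    [0,1] "no" : NP/N
    [1,2] "read" : (S\N)\(NP/N)
  [2,4] S\(S\N)   <
    [2,3] "today" : N
    [3,4] "near" : (S\(S\N))\N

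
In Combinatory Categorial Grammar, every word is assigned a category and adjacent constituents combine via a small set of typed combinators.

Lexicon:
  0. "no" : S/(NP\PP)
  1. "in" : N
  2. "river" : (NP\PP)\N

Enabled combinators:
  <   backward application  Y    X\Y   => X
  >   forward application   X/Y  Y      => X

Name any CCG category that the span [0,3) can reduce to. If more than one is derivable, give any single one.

[0,3] S   >
  [0,1] "no" : S/(NP\PP)
  [1,3] NP\PP   <
    [1,2] "in" : N
    [2,3] "river" : (NP\PP)\N

S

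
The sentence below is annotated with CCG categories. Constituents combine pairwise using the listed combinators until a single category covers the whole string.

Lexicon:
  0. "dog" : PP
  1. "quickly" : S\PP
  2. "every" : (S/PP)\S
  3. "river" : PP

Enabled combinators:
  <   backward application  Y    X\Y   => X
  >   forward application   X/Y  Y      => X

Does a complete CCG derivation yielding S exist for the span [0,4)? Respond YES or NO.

YES

[0,4] S   >
  [0,3] S/PP   <
    [0,2] S   <
      [0,1] "dog" : PP
      [1,2] "quickly" : S\PP
    [2,3] "every" : (S/PP)\S
  [3,4] "river" : PP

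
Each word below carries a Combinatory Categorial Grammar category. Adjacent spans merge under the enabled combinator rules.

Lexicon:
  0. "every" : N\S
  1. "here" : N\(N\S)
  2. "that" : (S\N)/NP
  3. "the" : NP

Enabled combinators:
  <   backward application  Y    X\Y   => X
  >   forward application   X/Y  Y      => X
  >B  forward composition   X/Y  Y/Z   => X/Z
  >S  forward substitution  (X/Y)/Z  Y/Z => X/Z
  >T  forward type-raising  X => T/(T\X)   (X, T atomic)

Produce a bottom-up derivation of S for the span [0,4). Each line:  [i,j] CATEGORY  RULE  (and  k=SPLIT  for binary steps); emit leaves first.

[0,4] S   <
  [0,2] N   <
    [0,1] "every" : N\S
    [1,2] "here" : N\(N\S)
  [2,4] S\N   >
    [2,3] "that" : (S\N)/NP
    [3,4] "the" : NP

[0,1] N\S  lex  "every"
[1,2] N\(N\S)  lex  "here"
[0,2] N  <  k=1
[2,3] (S\N)/NP  lex  "that"
[3,4] NP  lex  "the"
[2,4] S\N  >  k=3
[0,4] S  <  k=2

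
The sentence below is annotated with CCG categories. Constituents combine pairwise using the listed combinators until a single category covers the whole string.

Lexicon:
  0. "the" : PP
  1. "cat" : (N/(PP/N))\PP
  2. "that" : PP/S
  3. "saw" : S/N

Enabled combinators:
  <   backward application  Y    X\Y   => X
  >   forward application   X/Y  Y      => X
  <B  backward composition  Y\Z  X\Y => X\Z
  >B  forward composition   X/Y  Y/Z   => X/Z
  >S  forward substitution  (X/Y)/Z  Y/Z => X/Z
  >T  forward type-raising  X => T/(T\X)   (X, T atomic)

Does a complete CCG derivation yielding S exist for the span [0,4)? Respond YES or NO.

PP (N/(PP/N))\PP PP/S S/N
CKY chart[0,4] = {N, N/(N\N), NP/(NP\N), PP/(PP\N), S/(S\N)}; S ∉ chart

NO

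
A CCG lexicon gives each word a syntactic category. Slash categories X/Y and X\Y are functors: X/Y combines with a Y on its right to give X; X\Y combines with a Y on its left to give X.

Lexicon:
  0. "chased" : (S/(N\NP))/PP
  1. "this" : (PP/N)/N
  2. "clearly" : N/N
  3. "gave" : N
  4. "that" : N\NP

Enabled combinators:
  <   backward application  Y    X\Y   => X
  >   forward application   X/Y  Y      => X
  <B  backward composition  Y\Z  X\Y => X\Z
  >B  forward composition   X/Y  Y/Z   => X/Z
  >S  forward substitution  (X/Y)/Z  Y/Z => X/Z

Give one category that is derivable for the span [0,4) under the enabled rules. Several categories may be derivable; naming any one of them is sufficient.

[0,5] S   >
  [0,4] S/(N\NP)   >
    [0,1] "chased" : (S/(N\NP))/PP
    [1,4] PP   >
      [1,3] PP/N   >S
        [1,2] "this" : (PP/N)/N
        [2,3] "clearly" : N/N
      [3,4] "gave" : N
  [4,5] "that" : N\NP

S/(N\NP)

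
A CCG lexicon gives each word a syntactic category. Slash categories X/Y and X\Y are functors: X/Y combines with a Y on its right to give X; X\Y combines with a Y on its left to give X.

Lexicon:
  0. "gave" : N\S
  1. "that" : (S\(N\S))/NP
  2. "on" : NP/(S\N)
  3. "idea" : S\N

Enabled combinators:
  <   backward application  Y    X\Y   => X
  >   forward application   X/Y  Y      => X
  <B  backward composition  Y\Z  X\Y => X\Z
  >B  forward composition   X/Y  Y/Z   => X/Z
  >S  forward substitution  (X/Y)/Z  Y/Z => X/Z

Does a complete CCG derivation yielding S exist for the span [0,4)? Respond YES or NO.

YES

[0,4] S   <
  [0,1] "gave" : N\S
  [1,4] S\(N\S)   >
    [1,2] "that" : (S\(N\S))/NP
    [2,4] NP   >
      [2,3] "on" : NP/(S\N)
      [3,4] "idea" : S\N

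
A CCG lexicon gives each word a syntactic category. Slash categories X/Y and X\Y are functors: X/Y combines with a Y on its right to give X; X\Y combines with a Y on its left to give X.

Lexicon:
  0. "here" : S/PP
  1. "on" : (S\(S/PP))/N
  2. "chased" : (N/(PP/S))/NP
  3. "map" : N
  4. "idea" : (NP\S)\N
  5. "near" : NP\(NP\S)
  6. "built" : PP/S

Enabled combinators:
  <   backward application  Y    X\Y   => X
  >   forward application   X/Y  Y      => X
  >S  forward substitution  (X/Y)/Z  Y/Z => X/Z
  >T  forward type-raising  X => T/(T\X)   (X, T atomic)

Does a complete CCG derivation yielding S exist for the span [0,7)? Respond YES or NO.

[0,7] S   <
  [0,1] "here" : S/PP
  [1,7] S\(S/PP)   >
    [1,2] "on" : (S\(S/PP))/N
    [2,7] N   >
      [2,6] N/(PP/S)   >
        [2,3] "chased" : (N/(PP/S))/NP
        [3,6] NP   <
          [3,5] NP\S   <
            [3,4] "map" : N
            [4,5] "idea" : (NP\S)\N
          [5,6] "near" : NP\(NP\S)
      [6,7] "built" : PP/S

YES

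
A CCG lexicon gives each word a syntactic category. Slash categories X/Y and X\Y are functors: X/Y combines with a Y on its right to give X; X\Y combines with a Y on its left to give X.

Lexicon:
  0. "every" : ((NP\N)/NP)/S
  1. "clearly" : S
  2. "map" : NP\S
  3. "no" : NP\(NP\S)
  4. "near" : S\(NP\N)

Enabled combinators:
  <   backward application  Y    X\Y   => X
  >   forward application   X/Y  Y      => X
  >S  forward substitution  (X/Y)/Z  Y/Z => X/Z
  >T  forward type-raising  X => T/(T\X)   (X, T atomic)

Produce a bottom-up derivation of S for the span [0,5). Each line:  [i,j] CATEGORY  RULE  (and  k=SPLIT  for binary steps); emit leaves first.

[0,5] S   <
  [0,4] NP\N   >
    [0,2] (NP\N)/NP   >
      [0,1] "every" : ((NP\N)/NP)/S
      [1,2] "clearly" : S
    [2,4] NP   <
      [2,3] "map" : NP\S
      [3,4] "no" : NP\(NP\S)
  [4,5] "near" : S\(NP\N)

[0,1] ((NP\N)/NP)/S  lex  "every"
[1,2] S  lex  "clearly"
[0,2] (NP\N)/NP  >  k=1
[2,3] NP\S  lex  "map"
[3,4] NP\(NP\S)  lex  "no"
[2,4] NP  <  k=3
[0,4] NP\N  >  k=2
[4,5] S\(NP\N)  lex  "near"
[0,5] S  <  k=4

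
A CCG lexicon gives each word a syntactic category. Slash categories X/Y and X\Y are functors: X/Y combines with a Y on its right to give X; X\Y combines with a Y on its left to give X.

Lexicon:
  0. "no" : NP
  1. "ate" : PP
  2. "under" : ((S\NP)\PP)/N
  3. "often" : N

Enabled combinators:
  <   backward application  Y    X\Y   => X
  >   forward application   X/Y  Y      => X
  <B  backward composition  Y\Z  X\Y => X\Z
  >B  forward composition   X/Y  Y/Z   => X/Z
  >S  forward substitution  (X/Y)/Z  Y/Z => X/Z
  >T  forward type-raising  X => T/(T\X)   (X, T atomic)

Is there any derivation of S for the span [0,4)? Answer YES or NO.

[0,4] S   <
  [0,1] "no" : NP
  [1,4] S\NP   <
    [1,2] "ate" : PP
    [2,4] (S\NP)\PP   >
      [2,3] "under" : ((S\NP)\PP)/N
      [3,4] "often" : N

YES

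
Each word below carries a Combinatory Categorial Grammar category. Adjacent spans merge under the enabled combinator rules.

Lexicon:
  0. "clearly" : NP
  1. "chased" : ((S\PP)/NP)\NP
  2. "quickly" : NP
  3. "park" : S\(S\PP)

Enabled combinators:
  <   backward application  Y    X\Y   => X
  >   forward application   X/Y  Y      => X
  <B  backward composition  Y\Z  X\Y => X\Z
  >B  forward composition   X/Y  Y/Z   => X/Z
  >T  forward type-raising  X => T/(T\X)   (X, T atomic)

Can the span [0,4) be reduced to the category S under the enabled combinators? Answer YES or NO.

[0,4] S   <
  [0,3] S\PP   >
    [0,2] (S\PP)/NP   <
      [0,1] "clearly" : NP
      [1,2] "chased" : ((S\PP)/NP)\NP
    [2,3] "quickly" : NP
  [3,4] "park" : S\(S\PP)

YES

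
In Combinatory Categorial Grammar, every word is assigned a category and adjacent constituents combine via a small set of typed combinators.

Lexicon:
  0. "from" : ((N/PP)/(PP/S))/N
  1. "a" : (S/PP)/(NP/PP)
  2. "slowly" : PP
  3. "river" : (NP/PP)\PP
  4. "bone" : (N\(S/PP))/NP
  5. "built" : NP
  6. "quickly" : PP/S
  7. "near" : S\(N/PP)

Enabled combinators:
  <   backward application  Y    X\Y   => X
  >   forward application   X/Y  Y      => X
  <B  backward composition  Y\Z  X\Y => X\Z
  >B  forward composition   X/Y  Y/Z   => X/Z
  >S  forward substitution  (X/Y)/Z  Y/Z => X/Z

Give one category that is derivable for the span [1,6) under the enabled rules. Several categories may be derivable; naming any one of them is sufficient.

[0,8] S   <
  [0,7] N/PP   >
    [0,6] (N/PP)/(PP/S)   >
      [0,1] "from" : ((N/PP)/(PP/S))/N
      [1,6] N   <
        [1,4] S/PP   >
          [1,2] "a" : (S/PP)/(NP/PP)
          [2,4] NP/PP   <
            [2,3] "slowly" : PP
            [3,4] "river" : (NP/PP)\PP
        [4,6] N\(S/PP)   >
          [4,5] "bone" : (N\(S/PP))/NP
          [5,6] "built" : NP
    [6,7] "quickly" : PP/S
  [7,8] "near" : S\(N/PP)

N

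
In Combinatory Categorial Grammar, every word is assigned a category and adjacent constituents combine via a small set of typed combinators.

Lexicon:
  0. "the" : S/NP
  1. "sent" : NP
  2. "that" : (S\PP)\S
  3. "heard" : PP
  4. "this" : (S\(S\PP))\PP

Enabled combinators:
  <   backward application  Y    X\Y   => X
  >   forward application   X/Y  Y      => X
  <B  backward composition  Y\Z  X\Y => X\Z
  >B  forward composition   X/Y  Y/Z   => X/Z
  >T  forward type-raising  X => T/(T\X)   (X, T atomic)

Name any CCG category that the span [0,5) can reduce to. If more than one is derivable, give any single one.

[0,5] S   <
  [0,3] S\PP   <
    [0,2] S   >
      [0,1] "the" : S/NP
      [1,2] "sent" : NP
    [2,3] "that" : (S\PP)\S
  [3,5] S\(S\PP)   <
    [3,4] "heard" : PP
    [4,5] "this" : (S\(S\PP))\PP

S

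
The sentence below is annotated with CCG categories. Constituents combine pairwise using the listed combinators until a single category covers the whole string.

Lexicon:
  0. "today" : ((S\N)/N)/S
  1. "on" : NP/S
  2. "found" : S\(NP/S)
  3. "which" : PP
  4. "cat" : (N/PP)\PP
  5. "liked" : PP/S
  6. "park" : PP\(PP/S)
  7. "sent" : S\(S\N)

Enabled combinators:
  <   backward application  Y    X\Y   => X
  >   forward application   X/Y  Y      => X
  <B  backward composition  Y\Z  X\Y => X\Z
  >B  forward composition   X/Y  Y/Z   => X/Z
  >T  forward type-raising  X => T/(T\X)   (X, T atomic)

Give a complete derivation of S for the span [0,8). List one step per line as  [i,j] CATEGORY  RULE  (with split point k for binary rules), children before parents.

[0,8] S   <
  [0,7] S\N   >
    [0,3] (S\N)/N   >
      [0,1] "today" : ((S\N)/N)/S
      [1,3] S   <
        [1,2] "on" : NP/S
        [2,3] "found" : S\(NP/S)
    [3,7] N   >
      [3,5] N/PP   <
        [3,4] "which" : PP
        [4,5] "cat" : (N/PP)\PP
      [5,7] PP   <
        [5,6] "liked" : PP/S
        [6,7] "park" : PP\(PP/S)
  [7,8] "sent" : S\(S\N)

[0,1] ((S\N)/N)/S  lex  "today"
[1,2] NP/S  lex  "on"
[2,3] S\(NP/S)  lex  "found"
[1,3] S  <  k=2
[0,3] (S\N)/N  >  k=1
[3,4] PP  lex  "which"
[4,5] (N/PP)\PP  lex  "cat"
[3,5] N/PP  <  k=4
[5,6] PP/S  lex  "liked"
[6,7] PP\(PP/S)  lex  "park"
[5,7] PP  <  k=6
[3,7] N  >  k=5
[0,7] S\N  >  k=3
[7,8] S\(S\N)  lex  "sent"
[0,8] S  <  k=7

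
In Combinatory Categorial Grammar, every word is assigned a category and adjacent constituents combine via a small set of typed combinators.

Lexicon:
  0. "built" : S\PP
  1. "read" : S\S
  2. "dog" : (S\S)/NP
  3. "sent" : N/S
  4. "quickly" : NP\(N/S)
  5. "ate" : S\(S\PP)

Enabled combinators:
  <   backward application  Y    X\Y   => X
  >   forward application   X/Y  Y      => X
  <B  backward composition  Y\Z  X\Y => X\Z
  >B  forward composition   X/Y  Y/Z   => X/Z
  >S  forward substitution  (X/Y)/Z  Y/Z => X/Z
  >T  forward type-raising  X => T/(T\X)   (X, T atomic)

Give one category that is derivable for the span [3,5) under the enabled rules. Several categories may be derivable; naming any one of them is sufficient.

NP

[0,6] S   <
  [0,5] S\PP   <B
    [0,2] S\PP   <B
      [0,1] "built" : S\PP
      [1,2] "read" : S\S
    [2,5] S\S   >
      [2,3] "dog" : (S\S)/NP
      [3,5] NP   <
        [3,4] "sent" : N/S
        [4,5] "quickly" : NP\(N/S)
  [5,6] "ate" : S\(S\PP)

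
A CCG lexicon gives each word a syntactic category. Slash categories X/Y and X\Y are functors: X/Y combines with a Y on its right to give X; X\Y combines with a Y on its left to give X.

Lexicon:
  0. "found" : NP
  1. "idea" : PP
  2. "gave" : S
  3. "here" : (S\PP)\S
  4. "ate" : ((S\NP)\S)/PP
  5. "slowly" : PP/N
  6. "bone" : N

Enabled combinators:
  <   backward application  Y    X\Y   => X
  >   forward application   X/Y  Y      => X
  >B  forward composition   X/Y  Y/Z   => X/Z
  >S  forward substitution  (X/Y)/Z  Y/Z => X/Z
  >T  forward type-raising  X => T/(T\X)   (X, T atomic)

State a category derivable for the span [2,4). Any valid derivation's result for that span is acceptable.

[0,7] S   >
  [0,1] S/(S\NP)   >T
    [0,1] "found" : NP
  [1,7] S\NP   <
    [1,4] S   <
      [1,2] "idea" : PP
      [2,4] S\PP   <
        [2,3] "gave" : S
        [3,4] "here" : (S\PP)\S
    [4,7] (S\NP)\S   >
      [4,5] "ate" : ((S\NP)\S)/PP
      [5,7] PP   >
        [5,6] "slowly" : PP/N
        [6,7] "bone" : N

S\PP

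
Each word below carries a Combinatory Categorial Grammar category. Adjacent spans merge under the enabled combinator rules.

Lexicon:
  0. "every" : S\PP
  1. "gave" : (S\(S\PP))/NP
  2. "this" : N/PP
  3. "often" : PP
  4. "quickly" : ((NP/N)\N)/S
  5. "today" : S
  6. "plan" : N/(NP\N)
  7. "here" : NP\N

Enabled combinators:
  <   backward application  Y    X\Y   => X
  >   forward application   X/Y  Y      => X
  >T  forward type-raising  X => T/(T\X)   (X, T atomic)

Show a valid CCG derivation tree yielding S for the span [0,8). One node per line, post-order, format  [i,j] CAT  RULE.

[0,1] S\PP  lex  "every"
[1,2] (S\(S\PP))/NP  lex  "gave"
[2,3] N/PP  lex  "this"
[3,4] PP  lex  "often"
[2,4] N  >  k=3
[4,5] ((NP/N)\N)/S  lex  "quickly"
[5,6] S  lex  "today"
[4,6] (NP/N)\N  >  k=5
[2,6] NP/N  <  k=4
[6,7] N/(NP\N)  lex  "plan"
[7,8] NP\N  lex  "here"
[6,8] N  >  k=7
[2,8] NP  >  k=6
[1,8] S\(S\PP)  >  k=2
[0,8] S  <  k=1

[0,8] S   <
  [0,1] "every" : S\PP
  [1,8] S\(S\PP)   >
    [1,2] "gave" : (S\(S\PP))/NP
    [2,8] NP   >
      [2,6] NP/N   <
        [2,4] N   >
          [2,3] "this" : N/PP
          [3,4] "often" : PP
        [4,6] (NP/N)\N   >
          [4,5] "quickly" : ((NP/N)\N)/S
          [5,6] "today" : S
      [6,8] N   >
        [6,7] "plan" : N/(NP\N)
        [7,8] "here" : NP\N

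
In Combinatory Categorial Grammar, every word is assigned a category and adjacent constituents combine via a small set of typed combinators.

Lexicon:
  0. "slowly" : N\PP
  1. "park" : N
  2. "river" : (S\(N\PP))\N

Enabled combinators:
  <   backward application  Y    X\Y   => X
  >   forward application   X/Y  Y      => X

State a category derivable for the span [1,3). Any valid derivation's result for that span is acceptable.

[0,3] S   <
  [0,1] "slowly" : N\PP
  [1,3] S\(N\PP)   <
    [1,2] "park" : N
    [2,3] "river" : (S\(N\PP))\N

S\(N\PP)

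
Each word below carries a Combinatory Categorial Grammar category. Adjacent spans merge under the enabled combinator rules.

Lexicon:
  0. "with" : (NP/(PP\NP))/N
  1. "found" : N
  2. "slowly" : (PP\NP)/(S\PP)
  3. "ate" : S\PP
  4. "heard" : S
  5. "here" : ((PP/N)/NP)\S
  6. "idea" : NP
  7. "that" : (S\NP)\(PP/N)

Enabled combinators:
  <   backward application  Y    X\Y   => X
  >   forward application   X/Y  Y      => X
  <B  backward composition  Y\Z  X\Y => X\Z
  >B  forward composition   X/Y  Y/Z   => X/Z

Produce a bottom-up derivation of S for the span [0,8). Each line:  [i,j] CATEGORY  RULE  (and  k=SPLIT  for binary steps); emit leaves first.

[0,1] (NP/(PP\NP))/N  lex  "with"
[1,2] N  lex  "found"
[0,2] NP/(PP\NP)  >  k=1
[2,3] (PP\NP)/(S\PP)  lex  "slowly"
[3,4] S\PP  lex  "ate"
[2,4] PP\NP  >  k=3
[0,4] NP  >  k=2
[4,5] S  lex  "heard"
[5,6] ((PP/N)/NP)\S  lex  "here"
[4,6] (PP/N)/NP  <  k=5
[6,7] NP  lex  "idea"
[4,7] PP/N  >  k=6
[7,8] (S\NP)\(PP/N)  lex  "that"
[4,8] S\NP  <  k=7
[0,8] S  <  k=4

[0,8] S   <
  [0,4] NP   >
    [0,2] NP/(PP\NP)   >
      [0,1] "with" : (NP/(PP\NP))/N
      [1,2] "found" : N
    [2,4] PP\NP   >
      [2,3] "slowly" : (PP\NP)/(S\PP)
      [3,4] "ate" : S\PP
  [4,8] S\NP   <
    [4,7] PP/N   >
      [4,6] (PP/N)/NP   <
        [4,5] "heard" : S
        [5,6] "here" : ((PP/N)/NP)\S
      [6,7] "idea" : NP
    [7,8] "that" : (S\NP)\(PP/N)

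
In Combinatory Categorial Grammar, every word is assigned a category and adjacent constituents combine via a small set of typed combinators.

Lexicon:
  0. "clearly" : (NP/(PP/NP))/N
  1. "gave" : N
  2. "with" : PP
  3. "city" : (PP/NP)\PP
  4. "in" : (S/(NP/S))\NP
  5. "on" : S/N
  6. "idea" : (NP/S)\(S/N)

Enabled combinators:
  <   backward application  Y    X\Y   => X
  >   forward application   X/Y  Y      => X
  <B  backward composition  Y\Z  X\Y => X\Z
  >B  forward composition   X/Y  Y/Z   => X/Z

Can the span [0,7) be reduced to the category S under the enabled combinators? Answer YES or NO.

[0,7] S   >
  [0,5] S/(NP/S)   <
    [0,4] NP   >
      [0,2] NP/(PP/NP)   >
        [0,1] "clearly" : (NP/(PP/NP))/N
        [1,2] "gave" : N
      [2,4] PP/NP   <
        [2,3] "with" : PP
        [3,4] "city" : (PP/NP)\PP
    [4,5] "in" : (S/(NP/S))\NP
  [5,7] NP/S   <
    [5,6] "on" : S/N
    [6,7] "idea" : (NP/S)\(S/N)

YES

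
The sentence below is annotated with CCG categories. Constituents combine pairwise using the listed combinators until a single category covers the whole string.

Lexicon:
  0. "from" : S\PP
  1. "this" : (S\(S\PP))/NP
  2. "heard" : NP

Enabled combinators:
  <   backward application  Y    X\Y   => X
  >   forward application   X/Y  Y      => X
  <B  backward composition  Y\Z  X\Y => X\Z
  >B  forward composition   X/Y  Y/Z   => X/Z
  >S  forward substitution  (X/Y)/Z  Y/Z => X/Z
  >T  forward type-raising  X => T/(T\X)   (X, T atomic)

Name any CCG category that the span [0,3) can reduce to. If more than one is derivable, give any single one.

S

[0,3] S   <
  [0,1] "from" : S\PP
  [1,3] S\(S\PP)   >
    [1,2] "this" : (S\(S\PP))/NP
    [2,3] "heard" : NP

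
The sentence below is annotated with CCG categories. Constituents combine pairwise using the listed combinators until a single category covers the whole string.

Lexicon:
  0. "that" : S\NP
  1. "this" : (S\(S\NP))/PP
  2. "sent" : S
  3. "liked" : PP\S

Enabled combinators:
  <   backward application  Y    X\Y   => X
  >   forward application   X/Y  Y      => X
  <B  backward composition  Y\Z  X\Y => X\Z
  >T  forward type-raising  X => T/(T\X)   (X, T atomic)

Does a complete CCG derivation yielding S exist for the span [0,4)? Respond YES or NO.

YES

[0,4] S   <
  [0,1] "that" : S\NP
  [1,4] S\(S\NP)   >
    [1,2] "this" : (S\(S\NP))/PP
    [2,4] PP   >
      [2,3] PP/(PP\S)   >T
        [2,3] "sent" : S
      [3,4] "liked" : PP\S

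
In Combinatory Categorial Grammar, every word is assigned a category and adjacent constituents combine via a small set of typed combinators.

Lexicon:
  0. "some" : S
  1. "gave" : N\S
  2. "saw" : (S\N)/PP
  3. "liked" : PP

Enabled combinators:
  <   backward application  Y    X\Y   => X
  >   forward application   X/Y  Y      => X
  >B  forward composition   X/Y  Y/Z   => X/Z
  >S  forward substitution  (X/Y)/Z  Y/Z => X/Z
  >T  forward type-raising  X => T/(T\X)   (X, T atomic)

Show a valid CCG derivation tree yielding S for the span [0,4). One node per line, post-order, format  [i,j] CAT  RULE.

[0,1] S  lex  "some"
[1,2] N\S  lex  "gave"
[0,2] N  <  k=1
[2,3] (S\N)/PP  lex  "saw"
[3,4] PP  lex  "liked"
[2,4] S\N  >  k=3
[0,4] S  <  k=2

[0,4] S   <
  [0,2] N   <
    [0,1] "some" : S
    [1,2] "gave" : N\S
  [2,4] S\N   >
    [2,3] "saw" : (S\N)/PP
    [3,4] "liked" : PP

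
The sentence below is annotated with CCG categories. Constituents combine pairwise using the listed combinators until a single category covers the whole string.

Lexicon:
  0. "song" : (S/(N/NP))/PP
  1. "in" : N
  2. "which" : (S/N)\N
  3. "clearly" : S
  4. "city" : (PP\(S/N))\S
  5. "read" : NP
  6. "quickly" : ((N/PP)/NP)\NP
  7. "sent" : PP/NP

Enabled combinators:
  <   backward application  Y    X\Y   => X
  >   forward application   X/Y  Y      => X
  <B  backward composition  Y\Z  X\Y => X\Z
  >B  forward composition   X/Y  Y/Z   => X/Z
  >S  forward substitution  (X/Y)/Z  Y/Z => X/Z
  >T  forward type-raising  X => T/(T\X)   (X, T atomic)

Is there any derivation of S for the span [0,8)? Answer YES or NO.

[0,8] S   >
  [0,5] S/(N/NP)   >
    [0,1] "song" : (S/(N/NP))/PP
    [1,5] PP   <
      [1,2] "in" : N
      [2,5] PP\N   <B
        [2,3] "which" : (S/N)\N
        [3,5] PP\(S/N)   <
          [3,4] "clearly" : S
          [4,5] "city" : (PP\(S/N))\S
  [5,8] N/NP   >S
    [5,7] (N/PP)/NP   <
      [5,6] "read" : NP
      [6,7] "quickly" : ((N/PP)/NP)\NP
    [7,8] "sent" : PP/NP

YES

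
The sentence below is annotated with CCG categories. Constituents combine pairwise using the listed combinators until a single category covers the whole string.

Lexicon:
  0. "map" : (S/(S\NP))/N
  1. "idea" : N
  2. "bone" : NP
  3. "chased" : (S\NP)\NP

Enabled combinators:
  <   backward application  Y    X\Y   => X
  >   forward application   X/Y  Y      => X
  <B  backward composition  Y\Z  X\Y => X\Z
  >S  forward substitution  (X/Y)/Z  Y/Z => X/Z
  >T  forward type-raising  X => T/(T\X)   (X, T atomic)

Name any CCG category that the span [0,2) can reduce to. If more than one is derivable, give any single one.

[0,4] S   >
  [0,2] S/(S\NP)   >
    [0,1] "map" : (S/(S\NP))/N
    [1,2] "idea" : N
  [2,4] S\NP   <
    [2,3] "bone" : NP
    [3,4] "chased" : (S\NP)\NP

S/(S\NP)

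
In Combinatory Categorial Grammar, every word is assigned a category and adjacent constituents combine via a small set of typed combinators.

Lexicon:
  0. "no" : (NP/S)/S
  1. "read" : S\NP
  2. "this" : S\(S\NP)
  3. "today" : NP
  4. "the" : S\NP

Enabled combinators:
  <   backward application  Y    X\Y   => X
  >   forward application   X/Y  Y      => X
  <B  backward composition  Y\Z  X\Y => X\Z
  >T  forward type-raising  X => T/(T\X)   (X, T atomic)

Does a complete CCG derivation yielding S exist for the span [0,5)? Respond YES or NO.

NO

(NP/S)/S S\NP S\(S\NP) NP S\NP
CKY chart[0,5] = {N/(N\NP), NP, NP/(NP\NP), PP/(PP\NP), S/(S\NP)}; S ∉ chart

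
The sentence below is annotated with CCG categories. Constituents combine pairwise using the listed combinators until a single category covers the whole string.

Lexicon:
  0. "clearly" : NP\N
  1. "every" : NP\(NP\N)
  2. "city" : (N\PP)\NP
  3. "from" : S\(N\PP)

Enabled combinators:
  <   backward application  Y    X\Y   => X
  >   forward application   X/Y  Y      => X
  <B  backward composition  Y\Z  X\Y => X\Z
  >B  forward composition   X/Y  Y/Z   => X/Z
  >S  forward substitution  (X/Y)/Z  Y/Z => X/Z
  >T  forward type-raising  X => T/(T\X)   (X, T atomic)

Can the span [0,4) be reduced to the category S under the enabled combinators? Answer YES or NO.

[0,4] S   <
  [0,2] NP   <
    [0,1] "clearly" : NP\N
    [1,2] "every" : NP\(NP\N)
  [2,4] S\NP   <B
    [2,3] "city" : (N\PP)\NP
    [3,4] "from" : S\(N\PP)

YES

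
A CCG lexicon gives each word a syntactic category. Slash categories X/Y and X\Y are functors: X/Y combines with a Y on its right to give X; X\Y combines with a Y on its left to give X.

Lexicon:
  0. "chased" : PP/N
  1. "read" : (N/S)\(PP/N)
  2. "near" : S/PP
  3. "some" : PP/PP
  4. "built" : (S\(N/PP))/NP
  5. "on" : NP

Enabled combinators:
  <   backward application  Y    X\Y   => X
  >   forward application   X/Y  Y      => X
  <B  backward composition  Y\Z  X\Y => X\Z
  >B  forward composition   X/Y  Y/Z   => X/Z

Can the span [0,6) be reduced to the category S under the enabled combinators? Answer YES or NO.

[0,6] S   <
  [0,4] N/PP   >B
    [0,3] N/PP   >B
      [0,2] N/S   <
        [0,1] "chased" : PP/N
        [1,2] "read" : (N/S)\(PP/N)
      [2,3] "near" : S/PP
    [3,4] "some" : PP/PP
  [4,6] S\(N/PP)   >
    [4,5] "built" : (S\(N/PP))/NP
    [5,6] "on" : NP

YES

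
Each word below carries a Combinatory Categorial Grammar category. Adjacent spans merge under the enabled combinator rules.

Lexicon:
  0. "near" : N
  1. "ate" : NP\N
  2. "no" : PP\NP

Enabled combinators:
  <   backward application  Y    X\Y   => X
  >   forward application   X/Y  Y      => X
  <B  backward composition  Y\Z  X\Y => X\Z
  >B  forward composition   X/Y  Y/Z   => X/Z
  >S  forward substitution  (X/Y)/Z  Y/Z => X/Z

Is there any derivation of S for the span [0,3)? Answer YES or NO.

N NP\N PP\NP
CKY chart[0,3] = {PP}; S ∉ chart

NO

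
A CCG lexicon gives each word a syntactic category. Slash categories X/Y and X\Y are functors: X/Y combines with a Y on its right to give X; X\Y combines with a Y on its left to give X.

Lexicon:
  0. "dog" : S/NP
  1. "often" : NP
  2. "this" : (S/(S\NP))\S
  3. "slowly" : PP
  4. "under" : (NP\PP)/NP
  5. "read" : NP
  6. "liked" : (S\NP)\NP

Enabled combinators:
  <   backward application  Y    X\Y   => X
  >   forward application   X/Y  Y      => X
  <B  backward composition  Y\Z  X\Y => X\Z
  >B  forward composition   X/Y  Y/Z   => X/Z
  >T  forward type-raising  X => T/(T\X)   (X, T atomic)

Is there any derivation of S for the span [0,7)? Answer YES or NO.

[0,7] S   >
  [0,3] S/(S\NP)   <
    [0,2] S   >
      [0,1] "dog" : S/NP
      [1,2] "often" : NP
    [2,3] "this" : (S/(S\NP))\S
  [3,7] S\NP   <
    [3,6] NP   >
      [3,4] NP/(NP\PP)   >T
        [3,4] "slowly" : PP
      [4,6] NP\PP   >
        [4,5] "under" : (NP\PP)/NP
        [5,6] "read" : NP
    [6,7] "liked" : (S\NP)\NP

YES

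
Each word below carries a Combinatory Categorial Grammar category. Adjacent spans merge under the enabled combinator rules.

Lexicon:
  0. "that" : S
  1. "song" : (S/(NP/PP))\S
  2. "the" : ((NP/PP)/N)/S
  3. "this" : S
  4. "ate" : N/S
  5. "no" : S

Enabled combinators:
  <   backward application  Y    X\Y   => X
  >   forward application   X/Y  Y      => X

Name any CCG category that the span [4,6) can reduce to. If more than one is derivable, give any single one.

[0,6] S   >
  [0,2] S/(NP/PP)   <
    [0,1] "that" : S
    [1,2] "song" : (S/(NP/PP))\S
  [2,6] NP/PP   >
    [2,4] (NP/PP)/N   >
      [2,3] "the" : ((NP/PP)/N)/S
      [3,4] "this" : S
    [4,6] N   >
      [4,5] "ate" : N/S
      [5,6] "no" : S

N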